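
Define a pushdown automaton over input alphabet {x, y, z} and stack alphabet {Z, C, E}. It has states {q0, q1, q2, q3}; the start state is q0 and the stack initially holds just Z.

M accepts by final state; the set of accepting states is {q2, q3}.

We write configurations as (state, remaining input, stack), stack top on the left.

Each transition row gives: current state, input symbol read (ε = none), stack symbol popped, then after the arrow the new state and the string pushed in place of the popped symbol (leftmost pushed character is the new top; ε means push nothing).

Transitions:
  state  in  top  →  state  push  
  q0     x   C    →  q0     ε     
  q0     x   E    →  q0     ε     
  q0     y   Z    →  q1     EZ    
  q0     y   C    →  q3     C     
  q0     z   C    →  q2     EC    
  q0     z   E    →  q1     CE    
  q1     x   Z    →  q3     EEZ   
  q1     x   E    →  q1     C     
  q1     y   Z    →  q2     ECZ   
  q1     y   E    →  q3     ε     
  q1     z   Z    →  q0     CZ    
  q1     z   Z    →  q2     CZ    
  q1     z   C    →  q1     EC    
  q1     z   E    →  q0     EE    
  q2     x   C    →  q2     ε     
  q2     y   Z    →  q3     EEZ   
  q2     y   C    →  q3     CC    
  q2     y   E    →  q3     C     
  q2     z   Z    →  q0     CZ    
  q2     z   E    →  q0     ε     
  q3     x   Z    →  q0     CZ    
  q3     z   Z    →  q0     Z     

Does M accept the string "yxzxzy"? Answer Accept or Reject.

Accept

One accepting computation: (q0, yxzxzy, Z) ⊢ (q1, xzxzy, EZ) ⊢ (q1, zxzy, CZ) ⊢ (q1, xzy, ECZ) ⊢ (q1, zy, CCZ) ⊢ (q1, y, ECCZ) ⊢ (q3, ε, CCZ)
All input consumed and state q3 ∈ F.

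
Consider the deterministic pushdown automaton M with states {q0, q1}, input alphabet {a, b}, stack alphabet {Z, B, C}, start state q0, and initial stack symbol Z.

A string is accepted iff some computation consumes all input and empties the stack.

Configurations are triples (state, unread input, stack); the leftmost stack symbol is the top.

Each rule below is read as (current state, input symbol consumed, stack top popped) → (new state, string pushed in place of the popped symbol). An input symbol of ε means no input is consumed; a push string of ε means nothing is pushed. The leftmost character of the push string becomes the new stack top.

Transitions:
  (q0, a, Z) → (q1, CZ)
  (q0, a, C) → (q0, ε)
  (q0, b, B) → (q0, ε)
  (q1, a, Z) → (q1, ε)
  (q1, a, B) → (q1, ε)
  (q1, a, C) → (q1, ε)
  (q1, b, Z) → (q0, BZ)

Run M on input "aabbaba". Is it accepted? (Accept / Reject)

(q0, aabbaba, Z)
  read a, top Z: go to q1, push CZ → (q1, abbaba, CZ)
  read a, top C: go to q1, push ε → (q1, bbaba, Z)
  read b, top Z: go to q0, push BZ → (q0, baba, BZ)
  read b, top B: go to q0, push ε → (q0, aba, Z)
  read a, top Z: go to q1, push CZ → (q1, ba, CZ)
No transition applies at (q1, ba, CZ); input not fully consumed.

Reject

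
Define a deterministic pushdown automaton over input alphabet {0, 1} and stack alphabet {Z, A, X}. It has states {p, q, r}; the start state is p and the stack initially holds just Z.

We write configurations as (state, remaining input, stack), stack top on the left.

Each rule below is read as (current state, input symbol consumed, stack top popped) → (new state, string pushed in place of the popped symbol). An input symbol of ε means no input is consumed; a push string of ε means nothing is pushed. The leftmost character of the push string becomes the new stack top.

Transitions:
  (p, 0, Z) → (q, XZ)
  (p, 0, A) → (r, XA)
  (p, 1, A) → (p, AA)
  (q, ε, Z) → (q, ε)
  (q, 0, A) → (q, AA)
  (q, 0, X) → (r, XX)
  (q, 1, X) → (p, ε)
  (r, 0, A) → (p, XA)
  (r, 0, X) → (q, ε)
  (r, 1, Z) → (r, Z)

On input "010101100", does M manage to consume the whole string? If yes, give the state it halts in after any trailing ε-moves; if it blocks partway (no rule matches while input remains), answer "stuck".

(p, 010101100, Z)
  read 0, top Z: go to q, push XZ → (q, 10101100, XZ)
  read 1, top X: go to p, push ε → (p, 0101100, Z)
  read 0, top Z: go to q, push XZ → (q, 101100, XZ)
  read 1, top X: go to p, push ε → (p, 01100, Z)
  read 0, top Z: go to q, push XZ → (q, 1100, XZ)
  read 1, top X: go to p, push ε → (p, 100, Z)
No transition for (p, 1, top Z); M blocks with input 100 remaining.

stuck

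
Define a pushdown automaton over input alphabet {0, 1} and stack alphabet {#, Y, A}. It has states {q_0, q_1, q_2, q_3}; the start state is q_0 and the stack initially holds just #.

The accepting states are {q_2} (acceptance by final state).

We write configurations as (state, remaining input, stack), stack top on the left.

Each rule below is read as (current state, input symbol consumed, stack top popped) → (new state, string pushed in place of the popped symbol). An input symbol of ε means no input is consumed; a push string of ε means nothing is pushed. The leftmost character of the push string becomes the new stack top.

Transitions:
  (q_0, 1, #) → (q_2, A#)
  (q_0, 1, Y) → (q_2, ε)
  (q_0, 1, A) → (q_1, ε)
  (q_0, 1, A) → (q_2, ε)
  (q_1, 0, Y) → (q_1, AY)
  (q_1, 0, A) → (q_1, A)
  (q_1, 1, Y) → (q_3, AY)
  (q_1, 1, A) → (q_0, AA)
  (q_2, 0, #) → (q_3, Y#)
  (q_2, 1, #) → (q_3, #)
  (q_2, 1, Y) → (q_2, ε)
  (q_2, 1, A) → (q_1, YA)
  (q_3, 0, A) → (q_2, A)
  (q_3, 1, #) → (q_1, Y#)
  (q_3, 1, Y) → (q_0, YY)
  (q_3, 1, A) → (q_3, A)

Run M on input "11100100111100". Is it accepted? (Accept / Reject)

Reject

No computation consumes all input and reaches a final state.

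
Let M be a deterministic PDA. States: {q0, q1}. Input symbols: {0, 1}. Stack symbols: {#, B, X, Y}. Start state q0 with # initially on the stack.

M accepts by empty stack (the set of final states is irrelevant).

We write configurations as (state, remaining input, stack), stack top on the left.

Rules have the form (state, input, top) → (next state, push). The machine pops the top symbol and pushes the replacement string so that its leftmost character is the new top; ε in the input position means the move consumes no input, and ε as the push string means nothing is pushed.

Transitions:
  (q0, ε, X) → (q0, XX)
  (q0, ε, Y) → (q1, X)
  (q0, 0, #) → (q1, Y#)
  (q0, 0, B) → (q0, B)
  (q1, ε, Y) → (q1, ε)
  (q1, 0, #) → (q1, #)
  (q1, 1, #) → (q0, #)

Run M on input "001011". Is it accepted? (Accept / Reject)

(q0, 001011, #) ⊢ (q1, 01011, Y#) ⊢ (q1, 01011, #) ⊢ (q1, 1011, #) ⊢ (q0, 011, #) ⊢ (q1, 11, Y#) ⊢ (q1, 11, #) ⊢ (q0, 1, #)
No transition applies at (q0, 1, #); input not fully consumed.

Reject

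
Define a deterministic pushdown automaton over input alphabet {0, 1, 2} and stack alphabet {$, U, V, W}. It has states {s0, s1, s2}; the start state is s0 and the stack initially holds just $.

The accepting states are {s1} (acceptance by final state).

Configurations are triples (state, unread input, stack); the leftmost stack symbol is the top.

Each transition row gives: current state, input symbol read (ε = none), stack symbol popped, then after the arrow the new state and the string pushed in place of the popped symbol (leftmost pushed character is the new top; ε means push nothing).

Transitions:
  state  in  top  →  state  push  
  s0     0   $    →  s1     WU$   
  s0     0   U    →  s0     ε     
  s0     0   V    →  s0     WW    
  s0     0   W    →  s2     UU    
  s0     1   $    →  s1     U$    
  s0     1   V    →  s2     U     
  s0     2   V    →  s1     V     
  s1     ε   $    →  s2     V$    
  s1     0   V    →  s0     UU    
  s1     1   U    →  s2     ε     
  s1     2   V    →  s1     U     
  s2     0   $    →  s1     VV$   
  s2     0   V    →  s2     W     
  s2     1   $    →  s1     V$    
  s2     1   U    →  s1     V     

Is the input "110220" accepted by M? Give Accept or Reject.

Reject

(s0, 110220, $)
  read 1, top $: go to s1, push U$ → (s1, 10220, U$)
  read 1, top U: go to s2, push ε → (s2, 0220, $)
  read 0, top $: go to s1, push VV$ → (s1, 220, VV$)
  read 2, top V: go to s1, push U → (s1, 20, UV$)
No transition applies at (s1, 20, UV$); input not fully consumed.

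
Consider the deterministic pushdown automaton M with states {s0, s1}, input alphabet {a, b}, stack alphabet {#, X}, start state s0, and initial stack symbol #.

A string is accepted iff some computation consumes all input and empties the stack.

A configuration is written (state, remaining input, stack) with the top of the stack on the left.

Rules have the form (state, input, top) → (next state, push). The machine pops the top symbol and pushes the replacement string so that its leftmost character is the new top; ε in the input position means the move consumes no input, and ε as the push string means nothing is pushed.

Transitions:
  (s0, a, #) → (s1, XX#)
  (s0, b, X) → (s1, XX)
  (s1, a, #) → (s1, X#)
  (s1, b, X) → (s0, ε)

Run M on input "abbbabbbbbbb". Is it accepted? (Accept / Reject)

(s0, abbbabbbbbbb, #) ⊢ (s1, bbbabbbbbbb, XX#) ⊢ (s0, bbabbbbbbb, X#) ⊢ (s1, babbbbbbb, XX#) ⊢ (s0, abbbbbbb, X#)
No transition applies at (s0, abbbbbbb, X#); input not fully consumed.

Reject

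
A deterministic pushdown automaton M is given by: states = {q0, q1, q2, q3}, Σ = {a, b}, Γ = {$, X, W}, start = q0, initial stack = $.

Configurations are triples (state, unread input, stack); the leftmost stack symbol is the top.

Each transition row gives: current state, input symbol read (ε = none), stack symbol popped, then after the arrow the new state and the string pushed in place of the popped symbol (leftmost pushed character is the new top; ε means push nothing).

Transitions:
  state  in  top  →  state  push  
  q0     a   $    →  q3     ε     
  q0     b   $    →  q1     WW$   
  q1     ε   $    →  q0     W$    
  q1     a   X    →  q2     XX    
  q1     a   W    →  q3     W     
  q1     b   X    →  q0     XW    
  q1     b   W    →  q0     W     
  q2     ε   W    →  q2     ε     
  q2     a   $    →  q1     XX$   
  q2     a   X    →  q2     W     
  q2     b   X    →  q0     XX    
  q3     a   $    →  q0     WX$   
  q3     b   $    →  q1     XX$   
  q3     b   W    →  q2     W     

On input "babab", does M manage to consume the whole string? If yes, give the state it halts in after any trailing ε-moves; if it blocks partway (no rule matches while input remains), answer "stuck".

(q0, babab, $)
  read b, top $: go to q1, push WW$ → (q1, abab, WW$)
  read a, top W: go to q3, push W → (q3, bab, WW$)
  read b, top W: go to q2, push W → (q2, ab, WW$)
  ε-move, top W: go to q2, push ε → (q2, ab, W$)
  ε-move, top W: go to q2, push ε → (q2, ab, $)
  read a, top $: go to q1, push XX$ → (q1, b, XX$)
  read b, top X: go to q0, push XW → (q0, ε, XWX$)
All input consumed; M is in state q0.

q0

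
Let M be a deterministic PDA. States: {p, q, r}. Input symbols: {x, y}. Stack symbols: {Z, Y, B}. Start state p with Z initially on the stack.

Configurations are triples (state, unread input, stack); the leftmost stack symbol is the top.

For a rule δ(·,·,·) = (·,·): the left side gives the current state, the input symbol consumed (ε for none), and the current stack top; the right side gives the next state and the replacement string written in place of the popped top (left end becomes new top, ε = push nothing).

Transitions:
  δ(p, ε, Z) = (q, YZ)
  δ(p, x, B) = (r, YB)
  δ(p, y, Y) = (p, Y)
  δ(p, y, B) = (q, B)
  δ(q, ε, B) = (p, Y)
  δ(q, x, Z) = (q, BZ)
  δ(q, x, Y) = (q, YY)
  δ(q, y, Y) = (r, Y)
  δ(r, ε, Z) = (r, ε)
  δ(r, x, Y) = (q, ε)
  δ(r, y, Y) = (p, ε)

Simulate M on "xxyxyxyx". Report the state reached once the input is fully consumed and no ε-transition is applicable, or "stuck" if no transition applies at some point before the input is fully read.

(p, xxyxyxyx, Z)
  ε-move, top Z: go to q, push YZ → (q, xxyxyxyx, YZ)
  read x, top Y: go to q, push YY → (q, xyxyxyx, YYZ)
  read x, top Y: go to q, push YY → (q, yxyxyx, YYYZ)
  read y, top Y: go to r, push Y → (r, xyxyx, YYYZ)
  read x, top Y: go to q, push ε → (q, yxyx, YYZ)
  read y, top Y: go to r, push Y → (r, xyx, YYZ)
  read x, top Y: go to q, push ε → (q, yx, YZ)
  read y, top Y: go to r, push Y → (r, x, YZ)
  read x, top Y: go to q, push ε → (q, ε, Z)
All input consumed; M is in state q.

q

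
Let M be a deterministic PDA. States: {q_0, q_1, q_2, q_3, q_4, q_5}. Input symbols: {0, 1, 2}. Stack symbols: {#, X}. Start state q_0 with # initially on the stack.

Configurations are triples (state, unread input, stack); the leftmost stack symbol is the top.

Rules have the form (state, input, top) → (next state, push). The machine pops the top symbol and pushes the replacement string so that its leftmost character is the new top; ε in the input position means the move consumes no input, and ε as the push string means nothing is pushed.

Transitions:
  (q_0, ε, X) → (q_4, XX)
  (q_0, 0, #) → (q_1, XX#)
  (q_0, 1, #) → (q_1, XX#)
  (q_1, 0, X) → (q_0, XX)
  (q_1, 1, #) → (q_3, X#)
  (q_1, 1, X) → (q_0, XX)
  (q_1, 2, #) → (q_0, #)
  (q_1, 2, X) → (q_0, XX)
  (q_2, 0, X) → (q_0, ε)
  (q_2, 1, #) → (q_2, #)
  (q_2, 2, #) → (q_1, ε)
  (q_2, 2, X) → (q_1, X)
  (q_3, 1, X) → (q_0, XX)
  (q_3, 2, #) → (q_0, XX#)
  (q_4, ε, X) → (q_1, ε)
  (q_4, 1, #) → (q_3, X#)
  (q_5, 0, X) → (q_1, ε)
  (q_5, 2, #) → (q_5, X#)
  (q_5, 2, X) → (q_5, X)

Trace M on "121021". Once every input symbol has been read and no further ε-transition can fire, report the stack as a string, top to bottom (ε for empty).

(q_0, 121021, #)
  read 1, top #: go to q_1, push XX# → (q_1, 21021, XX#)
  read 2, top X: go to q_0, push XX → (q_0, 1021, XXX#)
  ε-move, top X: go to q_4, push XX → (q_4, 1021, XXXX#)
  ε-move, top X: go to q_1, push ε → (q_1, 1021, XXX#)
  read 1, top X: go to q_0, push XX → (q_0, 021, XXXX#)
  ε-move, top X: go to q_4, push XX → (q_4, 021, XXXXX#)
  ε-move, top X: go to q_1, push ε → (q_1, 021, XXXX#)
  read 0, top X: go to q_0, push XX → (q_0, 21, XXXXX#)
  ε-move, top X: go to q_4, push XX → (q_4, 21, XXXXXX#)
  ε-move, top X: go to q_1, push ε → (q_1, 21, XXXXX#)
  read 2, top X: go to q_0, push XX → (q_0, 1, XXXXXX#)
  ε-move, top X: go to q_4, push XX → (q_4, 1, XXXXXXX#)
  ε-move, top X: go to q_1, push ε → (q_1, 1, XXXXXX#)
  read 1, top X: go to q_0, push XX → (q_0, ε, XXXXXXX#)
  ε-move, top X: go to q_4, push XX → (q_4, ε, XXXXXXXX#)
  ε-move, top X: go to q_1, push ε → (q_1, ε, XXXXXXX#)
All input consumed in state q_1 with stack XXXXXXX#.

XXXXXXX#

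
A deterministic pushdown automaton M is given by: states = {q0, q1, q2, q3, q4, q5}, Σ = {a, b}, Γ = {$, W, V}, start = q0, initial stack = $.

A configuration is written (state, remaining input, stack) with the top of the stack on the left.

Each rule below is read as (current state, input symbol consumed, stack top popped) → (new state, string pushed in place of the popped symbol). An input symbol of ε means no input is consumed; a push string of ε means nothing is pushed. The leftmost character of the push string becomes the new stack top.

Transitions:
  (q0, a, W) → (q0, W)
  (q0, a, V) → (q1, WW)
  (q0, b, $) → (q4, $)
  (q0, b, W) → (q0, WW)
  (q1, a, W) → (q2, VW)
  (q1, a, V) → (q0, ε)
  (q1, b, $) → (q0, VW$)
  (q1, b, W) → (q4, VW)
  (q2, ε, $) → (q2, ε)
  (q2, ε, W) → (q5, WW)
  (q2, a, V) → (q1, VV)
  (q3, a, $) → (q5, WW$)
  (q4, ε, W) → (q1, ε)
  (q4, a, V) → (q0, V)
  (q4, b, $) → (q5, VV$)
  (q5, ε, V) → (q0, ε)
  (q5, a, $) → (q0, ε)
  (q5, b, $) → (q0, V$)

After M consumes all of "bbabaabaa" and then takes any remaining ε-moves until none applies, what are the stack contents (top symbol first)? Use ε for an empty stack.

WWWWWW$

(q0, bbabaabaa, $) ⊢ (q4, babaabaa, $) ⊢ (q5, abaabaa, VV$) ⊢ (q0, abaabaa, V$) ⊢ (q1, baabaa, WW$) ⊢ (q4, aabaa, VWW$) ⊢ (q0, abaa, VWW$) ⊢ (q1, baa, WWWW$) ⊢ (q4, aa, VWWWW$) ⊢ (q0, a, VWWWW$) ⊢ (q1, ε, WWWWWW$)
All input consumed in state q1 with stack WWWWWW$.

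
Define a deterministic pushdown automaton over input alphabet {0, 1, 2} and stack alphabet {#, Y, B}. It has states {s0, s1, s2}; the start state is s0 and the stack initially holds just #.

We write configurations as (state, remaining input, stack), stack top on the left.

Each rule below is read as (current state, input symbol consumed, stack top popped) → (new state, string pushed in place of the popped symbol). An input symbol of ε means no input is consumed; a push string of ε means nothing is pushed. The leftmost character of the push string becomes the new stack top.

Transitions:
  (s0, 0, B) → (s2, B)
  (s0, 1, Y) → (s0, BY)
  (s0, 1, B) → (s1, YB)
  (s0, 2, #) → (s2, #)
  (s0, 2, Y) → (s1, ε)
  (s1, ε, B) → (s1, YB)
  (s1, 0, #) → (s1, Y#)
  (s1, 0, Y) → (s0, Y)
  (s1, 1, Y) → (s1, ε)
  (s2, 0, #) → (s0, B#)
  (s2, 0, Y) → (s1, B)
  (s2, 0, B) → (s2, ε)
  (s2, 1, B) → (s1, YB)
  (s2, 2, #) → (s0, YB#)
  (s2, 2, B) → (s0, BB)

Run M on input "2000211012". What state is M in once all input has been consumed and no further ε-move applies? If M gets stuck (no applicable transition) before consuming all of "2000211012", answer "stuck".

(s0, 2000211012, #) ⊢ (s2, 000211012, #) ⊢ (s0, 00211012, B#) ⊢ (s2, 0211012, B#) ⊢ (s2, 211012, #) ⊢ (s0, 11012, YB#) ⊢ (s0, 1012, BYB#) ⊢ (s1, 012, YBYB#) ⊢ (s0, 12, YBYB#) ⊢ (s0, 2, BYBYB#)
No transition for (s0, 2, top B); M blocks with input 2 remaining.

stuck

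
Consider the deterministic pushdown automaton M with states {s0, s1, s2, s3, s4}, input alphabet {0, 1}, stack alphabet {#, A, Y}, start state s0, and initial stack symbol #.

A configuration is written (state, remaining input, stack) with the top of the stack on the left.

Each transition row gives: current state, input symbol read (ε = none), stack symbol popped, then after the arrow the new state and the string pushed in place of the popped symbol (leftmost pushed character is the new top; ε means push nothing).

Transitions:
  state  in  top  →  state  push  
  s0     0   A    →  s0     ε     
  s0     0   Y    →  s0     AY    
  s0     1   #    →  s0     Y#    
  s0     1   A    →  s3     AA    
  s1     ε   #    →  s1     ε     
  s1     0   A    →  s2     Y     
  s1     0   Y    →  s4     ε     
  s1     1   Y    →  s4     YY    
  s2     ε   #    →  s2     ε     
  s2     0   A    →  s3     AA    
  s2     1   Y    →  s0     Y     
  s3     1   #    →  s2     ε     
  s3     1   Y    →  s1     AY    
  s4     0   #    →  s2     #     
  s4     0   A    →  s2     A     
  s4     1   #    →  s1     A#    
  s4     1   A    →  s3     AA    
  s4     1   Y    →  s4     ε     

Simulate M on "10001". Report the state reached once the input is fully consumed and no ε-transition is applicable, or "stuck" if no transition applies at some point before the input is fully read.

(s0, 10001, #)
  read 1, top #: go to s0, push Y# → (s0, 0001, Y#)
  read 0, top Y: go to s0, push AY → (s0, 001, AY#)
  read 0, top A: go to s0, push ε → (s0, 01, Y#)
  read 0, top Y: go to s0, push AY → (s0, 1, AY#)
  read 1, top A: go to s3, push AA → (s3, ε, AAY#)
All input consumed; M is in state s3.

s3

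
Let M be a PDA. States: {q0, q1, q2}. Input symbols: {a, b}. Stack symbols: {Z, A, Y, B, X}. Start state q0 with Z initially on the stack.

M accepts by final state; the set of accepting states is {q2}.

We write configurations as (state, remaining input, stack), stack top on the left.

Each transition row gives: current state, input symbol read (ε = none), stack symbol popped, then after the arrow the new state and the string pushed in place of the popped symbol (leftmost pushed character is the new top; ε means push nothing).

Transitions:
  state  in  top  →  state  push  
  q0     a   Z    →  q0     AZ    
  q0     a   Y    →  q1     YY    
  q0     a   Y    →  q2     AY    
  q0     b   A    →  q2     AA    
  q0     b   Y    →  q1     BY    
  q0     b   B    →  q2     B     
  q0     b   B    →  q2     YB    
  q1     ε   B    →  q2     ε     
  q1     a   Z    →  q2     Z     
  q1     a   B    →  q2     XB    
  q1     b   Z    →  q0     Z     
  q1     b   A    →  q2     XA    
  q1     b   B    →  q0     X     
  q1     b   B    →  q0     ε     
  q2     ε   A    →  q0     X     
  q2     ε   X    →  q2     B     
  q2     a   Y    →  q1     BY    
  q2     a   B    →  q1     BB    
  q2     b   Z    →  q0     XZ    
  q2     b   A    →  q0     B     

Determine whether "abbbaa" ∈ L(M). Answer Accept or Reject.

One accepting computation: (q0, abbbaa, Z) ⊢ (q0, bbbaa, AZ) ⊢ (q2, bbaa, AAZ) ⊢ (q0, baa, BAZ) ⊢ (q2, aa, BAZ) ⊢ (q1, a, BBAZ) ⊢ (q2, ε, XBBAZ)
All input consumed and state q2 ∈ F.

Accept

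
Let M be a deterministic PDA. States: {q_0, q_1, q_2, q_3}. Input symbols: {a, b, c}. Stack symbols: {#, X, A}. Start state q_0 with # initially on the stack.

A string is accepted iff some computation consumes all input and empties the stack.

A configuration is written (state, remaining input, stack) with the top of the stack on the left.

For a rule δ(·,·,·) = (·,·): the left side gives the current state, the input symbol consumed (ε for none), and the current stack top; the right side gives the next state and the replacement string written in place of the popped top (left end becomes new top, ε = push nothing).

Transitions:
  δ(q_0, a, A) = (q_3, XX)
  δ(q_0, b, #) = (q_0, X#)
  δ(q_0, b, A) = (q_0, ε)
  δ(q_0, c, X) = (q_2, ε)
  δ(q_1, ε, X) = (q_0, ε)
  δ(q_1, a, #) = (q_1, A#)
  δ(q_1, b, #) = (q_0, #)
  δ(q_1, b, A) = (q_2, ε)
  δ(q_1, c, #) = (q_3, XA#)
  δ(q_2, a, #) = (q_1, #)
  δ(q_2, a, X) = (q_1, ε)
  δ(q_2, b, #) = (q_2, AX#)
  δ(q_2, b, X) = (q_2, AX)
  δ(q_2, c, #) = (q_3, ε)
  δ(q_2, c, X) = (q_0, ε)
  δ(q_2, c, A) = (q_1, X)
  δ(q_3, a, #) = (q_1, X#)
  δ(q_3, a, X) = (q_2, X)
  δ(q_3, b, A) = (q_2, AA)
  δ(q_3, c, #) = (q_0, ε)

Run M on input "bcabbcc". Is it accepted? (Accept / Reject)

(q_0, bcabbcc, #) ⊢ (q_0, cabbcc, X#) ⊢ (q_2, abbcc, #) ⊢ (q_1, bbcc, #) ⊢ (q_0, bcc, #) ⊢ (q_0, cc, X#) ⊢ (q_2, c, #) ⊢ (q_3, ε, ε)
All input consumed and the stack is empty.

Accept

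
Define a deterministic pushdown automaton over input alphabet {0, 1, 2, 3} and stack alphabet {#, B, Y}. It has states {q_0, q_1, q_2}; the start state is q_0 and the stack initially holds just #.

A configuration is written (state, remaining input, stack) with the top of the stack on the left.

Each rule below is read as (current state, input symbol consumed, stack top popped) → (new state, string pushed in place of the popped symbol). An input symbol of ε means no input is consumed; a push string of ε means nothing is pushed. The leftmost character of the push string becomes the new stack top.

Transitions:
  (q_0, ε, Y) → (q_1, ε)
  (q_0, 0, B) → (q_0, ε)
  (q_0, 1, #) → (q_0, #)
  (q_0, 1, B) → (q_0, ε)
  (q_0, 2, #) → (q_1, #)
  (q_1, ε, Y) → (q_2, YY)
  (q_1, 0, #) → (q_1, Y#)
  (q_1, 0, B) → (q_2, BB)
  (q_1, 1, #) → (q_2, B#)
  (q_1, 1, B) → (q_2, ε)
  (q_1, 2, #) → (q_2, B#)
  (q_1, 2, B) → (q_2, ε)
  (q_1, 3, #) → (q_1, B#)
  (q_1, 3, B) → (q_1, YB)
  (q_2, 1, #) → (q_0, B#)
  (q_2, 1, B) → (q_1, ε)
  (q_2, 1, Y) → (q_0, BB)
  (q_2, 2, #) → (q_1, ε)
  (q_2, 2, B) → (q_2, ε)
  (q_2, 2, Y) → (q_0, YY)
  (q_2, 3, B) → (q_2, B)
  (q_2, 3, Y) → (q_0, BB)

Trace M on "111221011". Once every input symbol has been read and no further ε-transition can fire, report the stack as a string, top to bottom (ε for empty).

(q_0, 111221011, #) ⊢ (q_0, 11221011, #) ⊢ (q_0, 1221011, #) ⊢ (q_0, 221011, #) ⊢ (q_1, 21011, #) ⊢ (q_2, 1011, B#) ⊢ (q_1, 011, #) ⊢ (q_1, 11, Y#) ⊢ (q_2, 11, YY#) ⊢ (q_0, 1, BBY#) ⊢ (q_0, ε, BY#)
All input consumed in state q_0 with stack BY#.

BY#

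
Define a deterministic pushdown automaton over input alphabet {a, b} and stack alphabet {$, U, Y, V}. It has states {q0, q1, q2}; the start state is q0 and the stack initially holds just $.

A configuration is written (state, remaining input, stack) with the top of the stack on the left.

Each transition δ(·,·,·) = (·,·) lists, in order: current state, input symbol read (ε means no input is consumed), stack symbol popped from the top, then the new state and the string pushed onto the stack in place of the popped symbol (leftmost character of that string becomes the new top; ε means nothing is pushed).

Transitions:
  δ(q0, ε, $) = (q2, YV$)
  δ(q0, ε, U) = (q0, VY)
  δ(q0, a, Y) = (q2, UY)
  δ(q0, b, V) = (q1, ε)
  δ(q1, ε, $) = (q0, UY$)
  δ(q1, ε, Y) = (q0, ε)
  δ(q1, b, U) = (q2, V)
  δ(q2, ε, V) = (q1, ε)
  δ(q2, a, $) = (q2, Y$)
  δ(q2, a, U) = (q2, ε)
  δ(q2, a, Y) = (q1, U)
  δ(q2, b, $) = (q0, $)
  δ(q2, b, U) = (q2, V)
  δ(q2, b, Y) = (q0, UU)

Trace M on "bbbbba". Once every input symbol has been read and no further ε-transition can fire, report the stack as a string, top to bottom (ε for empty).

(q0, bbbbba, $)
  ε-move, top $: go to q2, push YV$ → (q2, bbbbba, YV$)
  read b, top Y: go to q0, push UU → (q0, bbbba, UUV$)
  ε-move, top U: go to q0, push VY → (q0, bbbba, VYUV$)
  read b, top V: go to q1, push ε → (q1, bbba, YUV$)
  ε-move, top Y: go to q0, push ε → (q0, bbba, UV$)
  ε-move, top U: go to q0, push VY → (q0, bbba, VYV$)
  read b, top V: go to q1, push ε → (q1, bba, YV$)
  ε-move, top Y: go to q0, push ε → (q0, bba, V$)
  read b, top V: go to q1, push ε → (q1, ba, $)
  ε-move, top $: go to q0, push UY$ → (q0, ba, UY$)
  ε-move, top U: go to q0, push VY → (q0, ba, VYY$)
  read b, top V: go to q1, push ε → (q1, a, YY$)
  ε-move, top Y: go to q0, push ε → (q0, a, Y$)
  read a, top Y: go to q2, push UY → (q2, ε, UY$)
All input consumed in state q2 with stack UY$.

UY$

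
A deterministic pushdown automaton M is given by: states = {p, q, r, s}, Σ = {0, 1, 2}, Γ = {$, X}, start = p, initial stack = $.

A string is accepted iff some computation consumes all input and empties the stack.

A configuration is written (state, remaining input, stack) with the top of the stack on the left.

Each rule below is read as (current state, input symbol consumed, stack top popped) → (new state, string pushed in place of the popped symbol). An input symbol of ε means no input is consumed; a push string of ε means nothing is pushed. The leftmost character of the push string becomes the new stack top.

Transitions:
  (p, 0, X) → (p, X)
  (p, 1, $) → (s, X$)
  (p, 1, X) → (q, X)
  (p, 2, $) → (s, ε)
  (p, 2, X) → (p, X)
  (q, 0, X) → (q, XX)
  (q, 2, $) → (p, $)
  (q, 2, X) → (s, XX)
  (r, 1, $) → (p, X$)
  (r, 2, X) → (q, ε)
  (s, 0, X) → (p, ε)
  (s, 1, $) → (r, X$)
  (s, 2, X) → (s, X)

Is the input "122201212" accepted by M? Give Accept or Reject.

(p, 122201212, $) ⊢ (s, 22201212, X$) ⊢ (s, 2201212, X$) ⊢ (s, 201212, X$) ⊢ (s, 01212, X$) ⊢ (p, 1212, $) ⊢ (s, 212, X$) ⊢ (s, 12, X$)
No transition applies at (s, 12, X$); input not fully consumed.

Reject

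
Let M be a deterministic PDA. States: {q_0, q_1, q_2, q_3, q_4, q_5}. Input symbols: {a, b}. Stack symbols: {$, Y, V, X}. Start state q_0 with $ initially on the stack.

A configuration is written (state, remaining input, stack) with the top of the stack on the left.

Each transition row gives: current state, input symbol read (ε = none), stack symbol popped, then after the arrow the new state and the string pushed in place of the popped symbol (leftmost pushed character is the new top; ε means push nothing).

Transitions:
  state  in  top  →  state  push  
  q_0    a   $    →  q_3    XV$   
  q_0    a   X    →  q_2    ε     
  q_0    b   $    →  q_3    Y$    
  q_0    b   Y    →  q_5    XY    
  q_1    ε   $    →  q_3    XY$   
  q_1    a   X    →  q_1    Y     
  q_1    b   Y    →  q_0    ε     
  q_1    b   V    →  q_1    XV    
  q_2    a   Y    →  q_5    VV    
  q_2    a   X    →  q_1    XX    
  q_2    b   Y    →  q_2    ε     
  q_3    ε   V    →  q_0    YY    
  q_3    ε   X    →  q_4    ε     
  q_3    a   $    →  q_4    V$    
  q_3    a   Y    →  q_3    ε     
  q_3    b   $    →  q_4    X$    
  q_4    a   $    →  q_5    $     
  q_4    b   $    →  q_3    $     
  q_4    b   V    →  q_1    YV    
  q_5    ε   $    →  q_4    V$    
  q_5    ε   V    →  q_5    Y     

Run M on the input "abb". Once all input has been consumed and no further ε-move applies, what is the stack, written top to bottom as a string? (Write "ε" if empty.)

(q_0, abb, $)
  read a, top $: go to q_3, push XV$ → (q_3, bb, XV$)
  ε-move, top X: go to q_4, push ε → (q_4, bb, V$)
  read b, top V: go to q_1, push YV → (q_1, b, YV$)
  read b, top Y: go to q_0, push ε → (q_0, ε, V$)
All input consumed in state q_0 with stack V$.

V$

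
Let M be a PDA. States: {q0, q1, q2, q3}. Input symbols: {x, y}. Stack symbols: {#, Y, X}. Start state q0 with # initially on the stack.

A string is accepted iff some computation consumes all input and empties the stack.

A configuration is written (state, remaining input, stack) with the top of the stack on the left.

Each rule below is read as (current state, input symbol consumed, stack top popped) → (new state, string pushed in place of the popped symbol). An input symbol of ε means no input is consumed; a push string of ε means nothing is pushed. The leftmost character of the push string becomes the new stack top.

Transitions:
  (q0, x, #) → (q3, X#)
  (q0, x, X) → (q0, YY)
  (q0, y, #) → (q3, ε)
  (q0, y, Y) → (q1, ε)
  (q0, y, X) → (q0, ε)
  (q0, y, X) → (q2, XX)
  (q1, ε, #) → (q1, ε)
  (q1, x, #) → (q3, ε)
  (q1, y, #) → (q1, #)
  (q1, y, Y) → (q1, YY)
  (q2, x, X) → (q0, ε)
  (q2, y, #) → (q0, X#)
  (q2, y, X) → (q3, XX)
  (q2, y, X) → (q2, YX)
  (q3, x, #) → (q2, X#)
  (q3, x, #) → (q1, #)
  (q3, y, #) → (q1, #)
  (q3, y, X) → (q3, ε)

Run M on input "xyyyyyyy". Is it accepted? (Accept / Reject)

Accept

One accepting computation: (q0, xyyyyyyy, #) ⊢ (q3, yyyyyyy, X#) ⊢ (q3, yyyyyy, #) ⊢ (q1, yyyyy, #) ⊢ (q1, yyyy, #) ⊢ (q1, yyy, #) ⊢ (q1, yy, #) ⊢ (q1, y, #) ⊢ (q1, ε, #) ⊢ (q1, ε, ε)
All input consumed and the stack is empty.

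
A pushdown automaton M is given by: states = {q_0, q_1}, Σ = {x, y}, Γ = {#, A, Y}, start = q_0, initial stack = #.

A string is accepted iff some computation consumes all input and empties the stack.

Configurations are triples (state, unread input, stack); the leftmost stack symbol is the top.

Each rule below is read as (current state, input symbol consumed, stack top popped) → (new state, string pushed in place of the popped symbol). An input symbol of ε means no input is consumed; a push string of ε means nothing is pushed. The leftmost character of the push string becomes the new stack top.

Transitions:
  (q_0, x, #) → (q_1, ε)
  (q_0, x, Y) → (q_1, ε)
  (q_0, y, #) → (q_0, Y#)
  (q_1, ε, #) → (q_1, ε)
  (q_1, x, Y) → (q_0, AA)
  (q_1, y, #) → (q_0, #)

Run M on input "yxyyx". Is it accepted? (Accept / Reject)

One accepting computation: (q_0, yxyyx, #) ⊢ (q_0, xyyx, Y#) ⊢ (q_1, yyx, #) ⊢ (q_0, yx, #) ⊢ (q_0, x, Y#) ⊢ (q_1, ε, #) ⊢ (q_1, ε, ε)
All input consumed and the stack is empty.

Accept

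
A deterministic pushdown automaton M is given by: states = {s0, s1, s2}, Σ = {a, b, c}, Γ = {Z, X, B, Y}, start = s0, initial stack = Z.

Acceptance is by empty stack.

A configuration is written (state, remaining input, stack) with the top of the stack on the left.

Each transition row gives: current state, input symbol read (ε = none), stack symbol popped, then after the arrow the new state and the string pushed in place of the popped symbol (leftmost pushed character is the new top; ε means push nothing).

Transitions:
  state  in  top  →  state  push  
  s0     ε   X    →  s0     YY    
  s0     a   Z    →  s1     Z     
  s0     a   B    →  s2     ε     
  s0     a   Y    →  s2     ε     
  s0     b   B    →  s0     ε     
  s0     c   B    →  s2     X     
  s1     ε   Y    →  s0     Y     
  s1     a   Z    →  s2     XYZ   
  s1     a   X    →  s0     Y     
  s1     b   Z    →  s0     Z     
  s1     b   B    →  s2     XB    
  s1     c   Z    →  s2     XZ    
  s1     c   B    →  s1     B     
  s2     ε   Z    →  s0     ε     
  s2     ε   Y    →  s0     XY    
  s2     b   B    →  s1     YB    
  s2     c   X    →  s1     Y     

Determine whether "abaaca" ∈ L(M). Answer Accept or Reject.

Reject

(s0, abaaca, Z)
  read a, top Z: go to s1, push Z → (s1, baaca, Z)
  read b, top Z: go to s0, push Z → (s0, aaca, Z)
  read a, top Z: go to s1, push Z → (s1, aca, Z)
  read a, top Z: go to s2, push XYZ → (s2, ca, XYZ)
  read c, top X: go to s1, push Y → (s1, a, YYZ)
  ε-move, top Y: go to s0, push Y → (s0, a, YYZ)
  read a, top Y: go to s2, push ε → (s2, ε, YZ)
  ε-move, top Y: go to s0, push XY → (s0, ε, XYZ)
  ε-move, top X: go to s0, push YY → (s0, ε, YYYZ)
All input consumed; stack is YYYZ, not empty, and no further ε-move applies.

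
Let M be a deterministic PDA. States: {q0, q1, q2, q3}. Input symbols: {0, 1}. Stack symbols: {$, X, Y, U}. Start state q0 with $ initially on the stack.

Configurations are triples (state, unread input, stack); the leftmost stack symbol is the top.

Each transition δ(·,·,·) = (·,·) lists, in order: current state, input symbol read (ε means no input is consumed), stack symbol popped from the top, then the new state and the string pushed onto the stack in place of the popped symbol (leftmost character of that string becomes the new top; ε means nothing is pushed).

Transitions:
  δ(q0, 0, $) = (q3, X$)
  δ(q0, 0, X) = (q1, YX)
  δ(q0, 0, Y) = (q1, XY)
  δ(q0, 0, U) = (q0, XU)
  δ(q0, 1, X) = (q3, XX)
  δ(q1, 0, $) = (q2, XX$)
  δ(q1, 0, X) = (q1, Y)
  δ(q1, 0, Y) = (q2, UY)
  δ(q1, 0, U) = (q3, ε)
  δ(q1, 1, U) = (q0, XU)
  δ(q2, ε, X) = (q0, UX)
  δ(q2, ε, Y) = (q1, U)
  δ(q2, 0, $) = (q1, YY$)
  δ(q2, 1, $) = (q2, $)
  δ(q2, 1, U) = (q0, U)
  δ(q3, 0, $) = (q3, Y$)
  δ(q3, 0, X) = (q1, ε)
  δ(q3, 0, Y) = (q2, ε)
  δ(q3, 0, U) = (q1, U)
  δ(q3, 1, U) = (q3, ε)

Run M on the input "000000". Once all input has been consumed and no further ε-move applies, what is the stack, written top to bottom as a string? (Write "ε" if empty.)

(q0, 000000, $)
  read 0, top $: go to q3, push X$ → (q3, 00000, X$)
  read 0, top X: go to q1, push ε → (q1, 0000, $)
  read 0, top $: go to q2, push XX$ → (q2, 000, XX$)
  ε-move, top X: go to q0, push UX → (q0, 000, UXX$)
  read 0, top U: go to q0, push XU → (q0, 00, XUXX$)
  read 0, top X: go to q1, push YX → (q1, 0, YXUXX$)
  read 0, top Y: go to q2, push UY → (q2, ε, UYXUXX$)
All input consumed in state q2 with stack UYXUXX$.

UYXUXX$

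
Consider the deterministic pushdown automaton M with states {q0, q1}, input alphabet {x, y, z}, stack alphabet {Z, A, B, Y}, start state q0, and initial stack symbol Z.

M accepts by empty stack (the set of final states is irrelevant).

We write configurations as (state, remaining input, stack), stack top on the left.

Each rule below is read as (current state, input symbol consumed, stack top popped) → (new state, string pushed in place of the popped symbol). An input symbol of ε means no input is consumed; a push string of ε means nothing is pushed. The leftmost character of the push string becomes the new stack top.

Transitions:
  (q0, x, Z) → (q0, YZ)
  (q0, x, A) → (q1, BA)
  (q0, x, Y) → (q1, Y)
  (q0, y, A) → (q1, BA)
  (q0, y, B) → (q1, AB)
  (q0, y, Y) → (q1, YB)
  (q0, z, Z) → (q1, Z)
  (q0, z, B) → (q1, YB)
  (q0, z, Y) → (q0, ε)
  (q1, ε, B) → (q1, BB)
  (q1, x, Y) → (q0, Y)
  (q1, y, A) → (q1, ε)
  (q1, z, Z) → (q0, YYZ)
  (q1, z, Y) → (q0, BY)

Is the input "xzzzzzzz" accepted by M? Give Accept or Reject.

(q0, xzzzzzzz, Z) ⊢ (q0, zzzzzzz, YZ) ⊢ (q0, zzzzzz, Z) ⊢ (q1, zzzzz, Z) ⊢ (q0, zzzz, YYZ) ⊢ (q0, zzz, YZ) ⊢ (q0, zz, Z) ⊢ (q1, z, Z) ⊢ (q0, ε, YYZ)
All input consumed; stack is YYZ, not empty, and no further ε-move applies.

Reject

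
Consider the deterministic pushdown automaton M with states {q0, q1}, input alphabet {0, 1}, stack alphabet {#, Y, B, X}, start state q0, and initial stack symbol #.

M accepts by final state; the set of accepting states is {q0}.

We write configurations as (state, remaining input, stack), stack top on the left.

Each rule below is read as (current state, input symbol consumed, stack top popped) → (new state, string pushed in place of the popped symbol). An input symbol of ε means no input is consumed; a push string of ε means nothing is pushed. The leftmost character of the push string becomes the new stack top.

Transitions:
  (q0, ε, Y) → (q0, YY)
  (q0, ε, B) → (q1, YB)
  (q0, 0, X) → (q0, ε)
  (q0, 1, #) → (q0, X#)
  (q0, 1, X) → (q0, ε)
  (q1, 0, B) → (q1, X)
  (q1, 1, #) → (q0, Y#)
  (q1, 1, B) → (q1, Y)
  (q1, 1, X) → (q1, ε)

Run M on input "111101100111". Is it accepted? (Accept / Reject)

Reject

(q0, 111101100111, #)
  read 1, top #: go to q0, push X# → (q0, 11101100111, X#)
  read 1, top X: go to q0, push ε → (q0, 1101100111, #)
  read 1, top #: go to q0, push X# → (q0, 101100111, X#)
  read 1, top X: go to q0, push ε → (q0, 01100111, #)
No transition applies at (q0, 01100111, #); input not fully consumed.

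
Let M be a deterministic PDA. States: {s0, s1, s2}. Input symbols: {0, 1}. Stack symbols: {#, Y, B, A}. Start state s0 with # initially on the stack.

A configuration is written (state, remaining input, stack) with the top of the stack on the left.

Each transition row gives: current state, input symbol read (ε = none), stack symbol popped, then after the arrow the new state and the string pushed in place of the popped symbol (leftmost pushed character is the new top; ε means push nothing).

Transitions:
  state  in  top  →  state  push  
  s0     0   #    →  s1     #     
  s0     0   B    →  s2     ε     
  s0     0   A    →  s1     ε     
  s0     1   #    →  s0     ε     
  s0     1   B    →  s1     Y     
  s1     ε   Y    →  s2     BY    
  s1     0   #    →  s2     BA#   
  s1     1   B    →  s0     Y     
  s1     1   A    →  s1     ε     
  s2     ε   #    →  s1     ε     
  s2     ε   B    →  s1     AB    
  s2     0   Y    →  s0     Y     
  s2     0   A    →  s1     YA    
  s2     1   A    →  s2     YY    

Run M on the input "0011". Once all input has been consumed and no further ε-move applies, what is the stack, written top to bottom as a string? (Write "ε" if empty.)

(s0, 0011, #)
  read 0, top #: go to s1, push # → (s1, 011, #)
  read 0, top #: go to s2, push BA# → (s2, 11, BA#)
  ε-move, top B: go to s1, push AB → (s1, 11, ABA#)
  read 1, top A: go to s1, push ε → (s1, 1, BA#)
  read 1, top B: go to s0, push Y → (s0, ε, YA#)
All input consumed in state s0 with stack YA#.

YA#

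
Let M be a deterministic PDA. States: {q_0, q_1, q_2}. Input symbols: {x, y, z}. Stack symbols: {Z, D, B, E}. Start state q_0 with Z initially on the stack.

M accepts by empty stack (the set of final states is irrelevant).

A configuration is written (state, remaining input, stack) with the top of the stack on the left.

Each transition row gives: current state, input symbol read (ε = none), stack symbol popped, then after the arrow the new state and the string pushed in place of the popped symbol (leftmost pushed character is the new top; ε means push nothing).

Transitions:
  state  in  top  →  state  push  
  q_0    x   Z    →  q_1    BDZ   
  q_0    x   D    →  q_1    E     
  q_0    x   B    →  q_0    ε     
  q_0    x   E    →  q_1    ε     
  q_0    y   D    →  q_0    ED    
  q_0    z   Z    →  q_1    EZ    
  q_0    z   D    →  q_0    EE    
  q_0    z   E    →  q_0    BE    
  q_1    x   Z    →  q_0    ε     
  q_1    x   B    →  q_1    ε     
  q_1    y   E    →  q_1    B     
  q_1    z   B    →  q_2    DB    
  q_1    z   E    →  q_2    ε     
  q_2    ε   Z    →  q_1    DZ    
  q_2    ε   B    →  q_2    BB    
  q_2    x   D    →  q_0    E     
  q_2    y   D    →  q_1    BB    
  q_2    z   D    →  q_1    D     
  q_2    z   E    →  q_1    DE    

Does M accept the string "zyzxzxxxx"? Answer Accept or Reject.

Accept

(q_0, zyzxzxxxx, Z) ⊢ (q_1, yzxzxxxx, EZ) ⊢ (q_1, zxzxxxx, BZ) ⊢ (q_2, xzxxxx, DBZ) ⊢ (q_0, zxxxx, EBZ) ⊢ (q_0, xxxx, BEBZ) ⊢ (q_0, xxx, EBZ) ⊢ (q_1, xx, BZ) ⊢ (q_1, x, Z) ⊢ (q_0, ε, ε)
All input consumed and the stack is empty.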